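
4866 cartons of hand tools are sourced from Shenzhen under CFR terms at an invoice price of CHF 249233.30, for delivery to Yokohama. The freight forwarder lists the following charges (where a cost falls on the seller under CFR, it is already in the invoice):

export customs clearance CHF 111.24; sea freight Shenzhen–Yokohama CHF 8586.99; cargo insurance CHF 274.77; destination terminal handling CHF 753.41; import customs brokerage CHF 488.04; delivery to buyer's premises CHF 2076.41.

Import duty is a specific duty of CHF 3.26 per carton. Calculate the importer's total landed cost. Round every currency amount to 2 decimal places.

CFR: the seller pays costs through ocean freight to the destination port, but not insurance.
Already in the invoice (seller's account under CFR): export clearance, freight — exclude.
CIF value = CFR price + insurance = 249233.30 + 274.77 = 249508.07
Import duty = 4866 × 3.26 = 15863.16
Buyer bears: insurance 274.77 + destination terminal 753.41 + brokerage 488.04 + delivery 2076.41 + duty 15863.16 = 19455.79
Landed cost = invoice 249233.30 + 19455.79 = 268689.09

Total landed cost: CHF 268689.09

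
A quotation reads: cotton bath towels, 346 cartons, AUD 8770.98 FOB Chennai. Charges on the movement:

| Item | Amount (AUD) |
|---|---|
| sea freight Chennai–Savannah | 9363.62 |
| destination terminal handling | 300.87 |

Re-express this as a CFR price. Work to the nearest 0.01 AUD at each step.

Not relevant to the conversion: destination terminal — on the buyer under both terms; not part of either seller's price.
From FOB to CFR, the seller additionally bears: freight.
CFR price = 8770.98 + 9363.62 = 18134.60

CFR price: AUD 18134.60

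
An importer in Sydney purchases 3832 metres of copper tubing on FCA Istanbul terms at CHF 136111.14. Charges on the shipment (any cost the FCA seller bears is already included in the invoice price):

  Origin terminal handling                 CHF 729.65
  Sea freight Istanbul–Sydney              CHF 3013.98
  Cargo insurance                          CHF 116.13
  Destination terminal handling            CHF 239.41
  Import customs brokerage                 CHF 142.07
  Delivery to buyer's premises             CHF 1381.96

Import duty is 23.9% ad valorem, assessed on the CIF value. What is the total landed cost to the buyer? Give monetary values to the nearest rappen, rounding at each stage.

FCA: the seller delivers export-cleared goods to the carrier; the buyer bears costs from that point.
CIF value = FCA price + origin terminal + freight + insurance = 136111.14 + 729.65 + 3013.98 + 116.13 = 139970.90
Import duty = 139970.90 × 23.9% = 33453.05
Buyer bears: origin terminal 729.65 + freight 3013.98 + insurance 116.13 + destination terminal 239.41 + brokerage 142.07 + delivery 1381.96 + duty 33453.05 = 39076.25
Landed cost = invoice 136111.14 + 39076.25 = 175187.39

Total landed cost: CHF 175187.39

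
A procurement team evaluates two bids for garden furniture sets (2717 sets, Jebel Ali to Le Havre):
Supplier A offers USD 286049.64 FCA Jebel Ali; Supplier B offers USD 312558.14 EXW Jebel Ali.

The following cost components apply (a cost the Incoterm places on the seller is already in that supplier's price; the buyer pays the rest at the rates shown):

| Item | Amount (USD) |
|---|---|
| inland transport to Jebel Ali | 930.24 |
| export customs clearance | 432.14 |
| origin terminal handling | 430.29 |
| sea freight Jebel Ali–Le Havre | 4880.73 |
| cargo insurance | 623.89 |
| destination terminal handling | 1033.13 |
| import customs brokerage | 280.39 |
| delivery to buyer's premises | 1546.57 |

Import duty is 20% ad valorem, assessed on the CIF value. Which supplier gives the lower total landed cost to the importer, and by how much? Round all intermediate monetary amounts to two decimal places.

Supplier A (FCA):
CIF value = FCA price + origin terminal + freight + insurance = 286049.64 + 430.29 + 4880.73 + 623.89 = 291984.55
Import duty = 291984.55 × 20% = 58396.91
Buyer bears (A): 430.29 + 4880.73 + 623.89 + 1033.13 + 280.39 + 1546.57 = 8795.00
Landed cost (A) = invoice 286049.64 + 8795.00 + duty 58396.91 = 353241.55
Supplier B (EXW):
CIF value = EXW price + inland to port + export clearance + origin terminal + freight + insurance = 312558.14 + 930.24 + 432.14 + 430.29 + 4880.73 + 623.89 = 319855.43
Import duty = 319855.43 × 20% = 63971.09
Buyer bears (B): 930.24 + 432.14 + 430.29 + 4880.73 + 623.89 + 1033.13 + 280.39 + 1546.57 = 10157.38
Landed cost (B) = invoice 312558.14 + 10157.38 + duty 63971.09 = 386686.61
Difference = |353241.55 − 386686.61| = 33445.06

Supplier A is cheaper by USD 33445.06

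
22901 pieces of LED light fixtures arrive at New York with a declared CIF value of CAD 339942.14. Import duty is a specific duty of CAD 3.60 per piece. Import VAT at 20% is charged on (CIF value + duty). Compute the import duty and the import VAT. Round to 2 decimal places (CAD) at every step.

Import duty = 22901 × 3.60 = 82443.60
VAT base = CIF + duty = 339942.14 + 82443.60 = 422385.74
Import VAT = 422385.74 × 20% = 84477.15

Import duty: CAD 82443.60; import VAT: CAD 84477.15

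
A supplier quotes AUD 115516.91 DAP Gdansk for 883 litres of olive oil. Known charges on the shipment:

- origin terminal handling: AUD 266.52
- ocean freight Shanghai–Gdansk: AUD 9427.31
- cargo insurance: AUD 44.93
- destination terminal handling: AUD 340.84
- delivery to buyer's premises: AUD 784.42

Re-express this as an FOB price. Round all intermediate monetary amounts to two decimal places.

FOB price: AUD 104919.41

Not relevant to the conversion: origin terminal — on the seller under both DAP and FOB; already in the DAP price and stays in the FOB price.
From DAP to FOB, the seller no longer bears: freight, insurance, destination terminal, delivery.
FOB price = 115516.91 − 9427.31 − 44.93 − 340.84 − 784.42 = 104919.41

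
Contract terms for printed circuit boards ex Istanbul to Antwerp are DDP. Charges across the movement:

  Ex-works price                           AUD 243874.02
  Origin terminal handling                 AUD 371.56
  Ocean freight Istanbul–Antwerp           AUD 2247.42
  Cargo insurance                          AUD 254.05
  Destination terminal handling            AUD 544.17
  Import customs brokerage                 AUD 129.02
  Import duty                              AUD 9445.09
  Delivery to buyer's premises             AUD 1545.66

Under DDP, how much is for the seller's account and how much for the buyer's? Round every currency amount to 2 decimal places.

Seller: AUD 258410.99; buyer: AUD 0.00

DDP: the seller bears all costs including import duty.
Seller's account: goods 243874.02 + origin terminal 371.56 + freight 2247.42 + insurance 254.05 + destination terminal 544.17 + brokerage 129.02 + duty 9445.09 + delivery 1545.66 = 258410.99
Buyer's account: 0.00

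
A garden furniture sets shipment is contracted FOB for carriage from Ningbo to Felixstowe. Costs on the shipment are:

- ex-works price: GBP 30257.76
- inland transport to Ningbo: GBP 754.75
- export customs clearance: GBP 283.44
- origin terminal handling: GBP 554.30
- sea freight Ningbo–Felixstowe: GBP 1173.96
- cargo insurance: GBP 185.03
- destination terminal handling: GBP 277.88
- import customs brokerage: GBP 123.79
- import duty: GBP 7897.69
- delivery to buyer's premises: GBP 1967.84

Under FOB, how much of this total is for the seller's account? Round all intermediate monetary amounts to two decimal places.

FOB: the seller bears costs until goods are on board at the origin port; the buyer bears freight, insurance and all costs thereafter.
Seller's account: goods 30257.76 + inland to port 754.75 + export clearance 283.44 + origin terminal 554.30 = 31850.25
Buyer's account: freight 1173.96 + insurance 185.03 + destination terminal 277.88 + brokerage 123.79 + duty 7897.69 + delivery 1967.84 = 11626.19

Seller's account: GBP 31850.25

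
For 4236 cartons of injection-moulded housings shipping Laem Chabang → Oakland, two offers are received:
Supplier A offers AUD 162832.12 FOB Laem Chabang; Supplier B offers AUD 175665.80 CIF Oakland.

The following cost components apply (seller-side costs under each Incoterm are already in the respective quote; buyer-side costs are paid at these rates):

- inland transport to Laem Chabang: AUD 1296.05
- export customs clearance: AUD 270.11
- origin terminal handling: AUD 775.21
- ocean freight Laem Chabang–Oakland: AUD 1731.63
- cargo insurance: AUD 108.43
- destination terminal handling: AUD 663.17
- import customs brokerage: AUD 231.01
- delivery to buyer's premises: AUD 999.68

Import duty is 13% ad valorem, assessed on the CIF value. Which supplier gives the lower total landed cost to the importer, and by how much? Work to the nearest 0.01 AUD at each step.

Supplier A is cheaper by AUD 12422.79

Supplier A (FOB):
CIF value = FOB price + freight + insurance = 162832.12 + 1731.63 + 108.43 = 164672.18
Import duty = 164672.18 × 13% = 21407.38
Buyer bears (A): 1731.63 + 108.43 + 663.17 + 231.01 + 999.68 = 3733.92
Landed cost (A) = invoice 162832.12 + 3733.92 + duty 21407.38 = 187973.42
Supplier B (CIF):
The CIF price already equals the CIF value: 175665.80
Import duty = 175665.80 × 13% = 22836.55
Buyer bears (B): 663.17 + 231.01 + 999.68 = 1893.86
Landed cost (B) = invoice 175665.80 + 1893.86 + duty 22836.55 = 200396.21
Difference = |187973.42 − 200396.21| = 12422.79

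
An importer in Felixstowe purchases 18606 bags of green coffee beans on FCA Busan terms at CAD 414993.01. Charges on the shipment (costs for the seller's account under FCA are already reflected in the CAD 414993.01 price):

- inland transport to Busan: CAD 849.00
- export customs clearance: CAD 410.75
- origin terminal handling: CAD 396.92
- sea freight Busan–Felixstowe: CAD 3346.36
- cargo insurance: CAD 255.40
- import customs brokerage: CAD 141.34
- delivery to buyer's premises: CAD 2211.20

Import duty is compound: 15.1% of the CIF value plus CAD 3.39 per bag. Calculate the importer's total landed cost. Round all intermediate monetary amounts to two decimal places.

FCA: the seller delivers export-cleared goods to the carrier; the buyer bears costs from that point.
Already in the invoice (seller's account under FCA): inland to port, export clearance — exclude.
CIF value = FCA price + origin terminal + freight + insurance = 414993.01 + 396.92 + 3346.36 + 255.40 = 418991.69
Ad valorem component: 418991.69 × 15.1% = 63267.75
Specific component: 18606 × 3.39 = 63074.34
Import duty = 63267.75 + 63074.34 = 126342.09
Buyer bears: origin terminal 396.92 + freight 3346.36 + insurance 255.40 + brokerage 141.34 + delivery 2211.20 + duty 126342.09 = 132693.31
Landed cost = invoice 414993.01 + 132693.31 = 547686.32

Total landed cost: CAD 547686.32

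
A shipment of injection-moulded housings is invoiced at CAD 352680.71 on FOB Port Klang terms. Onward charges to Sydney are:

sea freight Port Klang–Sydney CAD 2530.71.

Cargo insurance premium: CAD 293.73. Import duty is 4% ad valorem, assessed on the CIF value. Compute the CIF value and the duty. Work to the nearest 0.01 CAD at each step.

CIF = FOB price + freight + insurance
CIF = 352680.71 + 2530.71 + 293.73 = 355505.15
Import duty = 355505.15 × 4% = 14220.21

CIF value: CAD 355505.15; import duty: CAD 14220.21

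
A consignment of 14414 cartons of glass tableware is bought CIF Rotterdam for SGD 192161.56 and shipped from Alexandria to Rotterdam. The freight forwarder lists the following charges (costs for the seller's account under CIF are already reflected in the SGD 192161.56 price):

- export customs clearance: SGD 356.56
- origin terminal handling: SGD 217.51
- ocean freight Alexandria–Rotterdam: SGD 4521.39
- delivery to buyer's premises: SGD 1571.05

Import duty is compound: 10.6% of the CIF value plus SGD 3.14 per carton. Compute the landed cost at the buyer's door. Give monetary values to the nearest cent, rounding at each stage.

CIF: the seller pays costs through ocean freight and marine insurance to the destination port.
Already in the invoice (seller's account under CIF): export clearance, origin terminal, freight — exclude.
The CIF price already equals the CIF value: 192161.56
Ad valorem component: 192161.56 × 10.6% = 20369.13
Specific component: 14414 × 3.14 = 45259.96
Import duty = 20369.13 + 45259.96 = 65629.09
Buyer bears: delivery 1571.05 + duty 65629.09 = 67200.14
Landed cost = invoice 192161.56 + 67200.14 = 259361.70

Total landed cost: SGD 259361.70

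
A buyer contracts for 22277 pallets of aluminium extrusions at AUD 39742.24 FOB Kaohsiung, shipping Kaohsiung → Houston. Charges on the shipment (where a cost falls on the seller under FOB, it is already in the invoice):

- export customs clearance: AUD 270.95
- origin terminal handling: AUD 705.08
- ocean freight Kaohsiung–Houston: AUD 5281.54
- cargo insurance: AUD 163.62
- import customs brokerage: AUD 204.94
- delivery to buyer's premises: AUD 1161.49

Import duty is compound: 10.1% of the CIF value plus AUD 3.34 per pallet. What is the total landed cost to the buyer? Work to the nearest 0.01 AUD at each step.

Total landed cost: AUD 125522.94

FOB: the seller bears costs until goods are on board at the origin port; the buyer bears freight, insurance and all costs thereafter.
Already in the invoice (seller's account under FOB): export clearance, origin terminal — exclude.
CIF value = FOB price + freight + insurance = 39742.24 + 5281.54 + 163.62 = 45187.40
Ad valorem component: 45187.40 × 10.1% = 4563.93
Specific component: 22277 × 3.34 = 74405.18
Import duty = 4563.93 + 74405.18 = 78969.11
Buyer bears: freight 5281.54 + insurance 163.62 + brokerage 204.94 + delivery 1161.49 + duty 78969.11 = 85780.70
Landed cost = invoice 39742.24 + 85780.70 = 125522.94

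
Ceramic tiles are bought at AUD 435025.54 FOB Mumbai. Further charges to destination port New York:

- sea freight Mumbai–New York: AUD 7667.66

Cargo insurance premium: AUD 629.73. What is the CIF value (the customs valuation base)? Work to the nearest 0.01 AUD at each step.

CIF value: AUD 443322.93

CIF = FOB price + freight + insurance
CIF = 435025.54 + 7667.66 + 629.73 = 443322.93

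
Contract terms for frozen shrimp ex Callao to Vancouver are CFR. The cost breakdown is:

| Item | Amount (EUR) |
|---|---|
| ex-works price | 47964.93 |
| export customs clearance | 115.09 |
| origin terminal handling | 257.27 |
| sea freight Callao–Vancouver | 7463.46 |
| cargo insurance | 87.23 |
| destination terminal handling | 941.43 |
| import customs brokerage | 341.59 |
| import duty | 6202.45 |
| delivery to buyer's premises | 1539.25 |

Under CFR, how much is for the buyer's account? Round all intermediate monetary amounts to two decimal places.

Buyer's account: EUR 9111.95

CFR: the seller pays costs through ocean freight to the destination port, but not insurance.
Seller's account: goods 47964.93 + export clearance 115.09 + origin terminal 257.27 + freight 7463.46 = 55800.75
Buyer's account: insurance 87.23 + destination terminal 941.43 + brokerage 341.59 + duty 6202.45 + delivery 1539.25 = 9111.95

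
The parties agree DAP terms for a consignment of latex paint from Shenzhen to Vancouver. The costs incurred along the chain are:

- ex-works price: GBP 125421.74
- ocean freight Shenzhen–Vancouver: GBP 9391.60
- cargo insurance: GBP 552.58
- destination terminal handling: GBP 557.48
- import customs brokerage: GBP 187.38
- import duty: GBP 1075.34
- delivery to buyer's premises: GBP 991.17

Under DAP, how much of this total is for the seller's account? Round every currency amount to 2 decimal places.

Seller's account: GBP 136914.57

DAP: the seller bears all costs to the named destination except import duty and clearance.
Seller's account: goods 125421.74 + freight 9391.60 + insurance 552.58 + destination terminal 557.48 + delivery 991.17 = 136914.57
Buyer's account: brokerage 187.38 + duty 1075.34 = 1262.72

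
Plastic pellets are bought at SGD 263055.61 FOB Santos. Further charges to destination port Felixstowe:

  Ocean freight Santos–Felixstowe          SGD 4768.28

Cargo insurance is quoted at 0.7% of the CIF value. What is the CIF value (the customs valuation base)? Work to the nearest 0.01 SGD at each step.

Let C be the CIF value. C = FOB price + freight + 0.7% × C
C − 0.7% × C = 263055.61 + 4768.28
0.993 × C = 267823.89
C = 267823.89 / 0.993 = 269711.87
Insurance premium = 0.7% × 269711.87 = 1887.98

CIF value: SGD 269711.87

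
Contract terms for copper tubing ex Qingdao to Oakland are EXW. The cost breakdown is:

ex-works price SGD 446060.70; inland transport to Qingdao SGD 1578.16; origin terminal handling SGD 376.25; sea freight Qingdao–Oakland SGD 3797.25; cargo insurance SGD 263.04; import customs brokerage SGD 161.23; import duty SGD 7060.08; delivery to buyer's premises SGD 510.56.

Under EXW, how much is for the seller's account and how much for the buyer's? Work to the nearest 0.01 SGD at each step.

EXW: the seller makes goods available at their premises; the buyer bears all onward costs.
Seller's account: goods 446060.70 = 446060.70
Buyer's account: inland to port 1578.16 + origin terminal 376.25 + freight 3797.25 + insurance 263.04 + brokerage 161.23 + duty 7060.08 + delivery 510.56 = 13746.57

Seller: SGD 446060.70; buyer: SGD 13746.57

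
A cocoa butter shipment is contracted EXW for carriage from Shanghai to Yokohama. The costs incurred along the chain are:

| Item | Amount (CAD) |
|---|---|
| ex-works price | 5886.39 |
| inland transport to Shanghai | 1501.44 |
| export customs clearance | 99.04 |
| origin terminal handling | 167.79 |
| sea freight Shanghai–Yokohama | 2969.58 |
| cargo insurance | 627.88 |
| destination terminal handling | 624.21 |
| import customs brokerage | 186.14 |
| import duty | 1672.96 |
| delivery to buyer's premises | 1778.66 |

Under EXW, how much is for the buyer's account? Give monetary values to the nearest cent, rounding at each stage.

Buyer's account: CAD 9627.70

EXW: the seller makes goods available at their premises; the buyer bears all onward costs.
Seller's account: goods 5886.39 = 5886.39
Buyer's account: inland to port 1501.44 + export clearance 99.04 + origin terminal 167.79 + freight 2969.58 + insurance 627.88 + destination terminal 624.21 + brokerage 186.14 + duty 1672.96 + delivery 1778.66 = 9627.70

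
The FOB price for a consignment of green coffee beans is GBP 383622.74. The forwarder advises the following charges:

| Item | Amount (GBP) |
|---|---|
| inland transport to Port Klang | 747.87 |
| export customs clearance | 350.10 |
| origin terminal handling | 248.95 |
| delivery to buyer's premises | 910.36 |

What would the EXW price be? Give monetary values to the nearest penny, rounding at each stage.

Not relevant to the conversion: delivery — on the buyer under both terms; not part of either seller's price.
From FOB to EXW, the seller no longer bears: inland to port, export clearance, origin terminal.
EXW price = 383622.74 − 747.87 − 350.10 − 248.95 = 382275.82

EXW price: GBP 382275.82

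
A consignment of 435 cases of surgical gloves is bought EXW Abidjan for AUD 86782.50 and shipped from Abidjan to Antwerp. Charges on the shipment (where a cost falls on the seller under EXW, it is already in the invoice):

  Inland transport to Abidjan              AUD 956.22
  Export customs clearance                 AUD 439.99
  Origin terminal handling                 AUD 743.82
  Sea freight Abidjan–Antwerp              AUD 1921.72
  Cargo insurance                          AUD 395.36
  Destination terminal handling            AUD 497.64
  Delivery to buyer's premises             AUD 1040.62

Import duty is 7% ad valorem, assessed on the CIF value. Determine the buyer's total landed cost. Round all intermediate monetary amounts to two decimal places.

Total landed cost: AUD 99164.64

EXW: the seller makes goods available at their premises; the buyer bears all onward costs.
CIF value = EXW price + inland to port + export clearance + origin terminal + freight + insurance = 86782.50 + 956.22 + 439.99 + 743.82 + 1921.72 + 395.36 = 91239.61
Import duty = 91239.61 × 7% = 6386.77
Buyer bears: inland to port 956.22 + export clearance 439.99 + origin terminal 743.82 + freight 1921.72 + insurance 395.36 + destination terminal 497.64 + delivery 1040.62 + duty 6386.77 = 12382.14
Landed cost = invoice 86782.50 + 12382.14 = 99164.64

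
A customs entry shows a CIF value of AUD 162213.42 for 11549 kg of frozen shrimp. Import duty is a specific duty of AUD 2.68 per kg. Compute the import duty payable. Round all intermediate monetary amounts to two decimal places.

Import duty: AUD 30951.32

Import duty = 11549 × 2.68 = 30951.32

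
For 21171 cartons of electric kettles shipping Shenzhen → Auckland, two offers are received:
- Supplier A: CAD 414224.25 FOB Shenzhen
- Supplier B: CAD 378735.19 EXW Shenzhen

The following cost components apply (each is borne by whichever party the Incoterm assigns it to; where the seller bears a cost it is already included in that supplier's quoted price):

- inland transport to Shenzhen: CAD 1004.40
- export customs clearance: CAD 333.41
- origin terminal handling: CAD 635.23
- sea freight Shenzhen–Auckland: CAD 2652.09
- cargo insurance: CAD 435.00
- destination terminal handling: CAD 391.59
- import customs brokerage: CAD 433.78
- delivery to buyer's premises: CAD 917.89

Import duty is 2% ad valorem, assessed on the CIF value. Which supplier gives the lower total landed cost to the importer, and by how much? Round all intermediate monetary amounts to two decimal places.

Supplier A (FOB):
CIF value = FOB price + freight + insurance = 414224.25 + 2652.09 + 435.00 = 417311.34
Import duty = 417311.34 × 2% = 8346.23
Buyer bears (A): 2652.09 + 435.00 + 391.59 + 433.78 + 917.89 = 4830.35
Landed cost (A) = invoice 414224.25 + 4830.35 + duty 8346.23 = 427400.83
Supplier B (EXW):
CIF value = EXW price + inland to port + export clearance + origin terminal + freight + insurance = 378735.19 + 1004.40 + 333.41 + 635.23 + 2652.09 + 435.00 = 383795.32
Import duty = 383795.32 × 2% = 7675.91
Buyer bears (B): 1004.40 + 333.41 + 635.23 + 2652.09 + 435.00 + 391.59 + 433.78 + 917.89 = 6803.39
Landed cost (B) = invoice 378735.19 + 6803.39 + duty 7675.91 = 393214.49
Difference = |427400.83 − 393214.49| = 34186.34

Supplier B is cheaper by CAD 34186.34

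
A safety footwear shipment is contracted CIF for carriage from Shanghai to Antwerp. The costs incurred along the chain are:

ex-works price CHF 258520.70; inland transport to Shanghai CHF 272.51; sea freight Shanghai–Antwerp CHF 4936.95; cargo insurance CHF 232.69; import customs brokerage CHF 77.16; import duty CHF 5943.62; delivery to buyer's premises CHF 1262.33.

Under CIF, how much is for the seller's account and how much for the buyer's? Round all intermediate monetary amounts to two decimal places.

CIF: the seller pays costs through ocean freight and marine insurance to the destination port.
Seller's account: goods 258520.70 + inland to port 272.51 + freight 4936.95 + insurance 232.69 = 263962.85
Buyer's account: brokerage 77.16 + duty 5943.62 + delivery 1262.33 = 7283.11

Seller: CHF 263962.85; buyer: CHF 7283.11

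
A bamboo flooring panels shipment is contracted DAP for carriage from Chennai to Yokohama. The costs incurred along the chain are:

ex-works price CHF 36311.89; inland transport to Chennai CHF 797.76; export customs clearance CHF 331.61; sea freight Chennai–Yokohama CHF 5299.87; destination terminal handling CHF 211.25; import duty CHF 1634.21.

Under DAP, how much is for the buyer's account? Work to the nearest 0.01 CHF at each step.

DAP: the seller bears all costs to the named destination except import duty and clearance.
Seller's account: goods 36311.89 + inland to port 797.76 + export clearance 331.61 + freight 5299.87 + destination terminal 211.25 = 42952.38
Buyer's account: duty 1634.21 = 1634.21

Buyer's account: CHF 1634.21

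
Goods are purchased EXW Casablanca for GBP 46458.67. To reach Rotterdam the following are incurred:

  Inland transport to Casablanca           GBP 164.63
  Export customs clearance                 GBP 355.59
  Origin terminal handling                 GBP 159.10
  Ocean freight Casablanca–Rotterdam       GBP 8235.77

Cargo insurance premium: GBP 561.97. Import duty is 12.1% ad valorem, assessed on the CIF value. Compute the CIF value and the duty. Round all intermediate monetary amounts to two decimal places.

CIF value: GBP 55935.73; import duty: GBP 6768.22

CIF = EXW price + pre-shipment costs + freight + insurance
CIF = 46458.67 + 164.63 + 355.59 + 159.10 + 8235.77 + 561.97 = 55935.73
Import duty = 55935.73 × 12.1% = 6768.22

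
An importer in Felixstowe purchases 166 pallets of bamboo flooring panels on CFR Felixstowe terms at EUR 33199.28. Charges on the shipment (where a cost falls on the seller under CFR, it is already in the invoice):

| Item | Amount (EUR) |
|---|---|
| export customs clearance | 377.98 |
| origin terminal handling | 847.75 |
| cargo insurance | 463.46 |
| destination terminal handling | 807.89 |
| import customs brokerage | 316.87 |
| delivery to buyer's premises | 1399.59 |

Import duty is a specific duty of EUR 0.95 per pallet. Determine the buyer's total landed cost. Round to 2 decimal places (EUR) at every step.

CFR: the seller pays costs through ocean freight to the destination port, but not insurance.
Already in the invoice (seller's account under CFR): export clearance, origin terminal — exclude.
CIF value = CFR price + insurance = 33199.28 + 463.46 = 33662.74
Import duty = 166 × 0.95 = 157.70
Buyer bears: insurance 463.46 + destination terminal 807.89 + brokerage 316.87 + delivery 1399.59 + duty 157.70 = 3145.51
Landed cost = invoice 33199.28 + 3145.51 = 36344.79

Total landed cost: EUR 36344.79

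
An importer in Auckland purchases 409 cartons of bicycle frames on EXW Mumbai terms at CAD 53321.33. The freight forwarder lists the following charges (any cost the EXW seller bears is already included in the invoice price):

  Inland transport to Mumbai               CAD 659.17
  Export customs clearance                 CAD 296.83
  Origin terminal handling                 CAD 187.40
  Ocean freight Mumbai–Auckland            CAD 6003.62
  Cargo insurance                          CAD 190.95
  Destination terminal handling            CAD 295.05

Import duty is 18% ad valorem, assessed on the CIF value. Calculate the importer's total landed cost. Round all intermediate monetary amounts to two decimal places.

Total landed cost: CAD 71873.02

EXW: the seller makes goods available at their premises; the buyer bears all onward costs.
CIF value = EXW price + inland to port + export clearance + origin terminal + freight + insurance = 53321.33 + 659.17 + 296.83 + 187.40 + 6003.62 + 190.95 = 60659.30
Import duty = 60659.30 × 18% = 10918.67
Buyer bears: inland to port 659.17 + export clearance 296.83 + origin terminal 187.40 + freight 6003.62 + insurance 190.95 + destination terminal 295.05 + duty 10918.67 = 18551.69
Landed cost = invoice 53321.33 + 18551.69 = 71873.02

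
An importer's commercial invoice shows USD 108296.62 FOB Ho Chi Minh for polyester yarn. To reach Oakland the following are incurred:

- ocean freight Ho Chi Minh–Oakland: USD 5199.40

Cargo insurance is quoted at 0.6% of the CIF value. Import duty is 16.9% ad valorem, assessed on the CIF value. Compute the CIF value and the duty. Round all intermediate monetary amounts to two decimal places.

Let C be the CIF value. C = FOB price + freight + 0.6% × C
C − 0.6% × C = 108296.62 + 5199.40
0.994 × C = 113496.02
C = 113496.02 / 0.994 = 114181.11
Insurance premium = 0.6% × 114181.11 = 685.09
Import duty = 114181.11 × 16.9% = 19296.61

CIF value: USD 114181.11; import duty: USD 19296.61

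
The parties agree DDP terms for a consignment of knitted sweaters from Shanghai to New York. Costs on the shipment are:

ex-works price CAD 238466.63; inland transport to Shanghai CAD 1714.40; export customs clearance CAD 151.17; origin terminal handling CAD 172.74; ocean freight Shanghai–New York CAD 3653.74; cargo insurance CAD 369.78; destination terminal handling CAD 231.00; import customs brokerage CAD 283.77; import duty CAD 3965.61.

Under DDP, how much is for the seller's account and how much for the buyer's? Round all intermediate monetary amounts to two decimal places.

DDP: the seller bears all costs including import duty.
Seller's account: goods 238466.63 + inland to port 1714.40 + export clearance 151.17 + origin terminal 172.74 + freight 3653.74 + insurance 369.78 + destination terminal 231.00 + brokerage 283.77 + duty 3965.61 = 249008.84
Buyer's account: 0.00

Seller: CAD 249008.84; buyer: CAD 0.00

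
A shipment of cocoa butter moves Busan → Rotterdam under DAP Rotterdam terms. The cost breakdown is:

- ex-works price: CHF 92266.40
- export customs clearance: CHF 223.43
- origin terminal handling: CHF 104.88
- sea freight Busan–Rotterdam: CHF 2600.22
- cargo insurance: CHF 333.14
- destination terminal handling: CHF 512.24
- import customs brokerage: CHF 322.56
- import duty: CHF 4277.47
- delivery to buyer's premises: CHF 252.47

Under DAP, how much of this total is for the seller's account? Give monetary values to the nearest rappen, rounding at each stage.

Seller's account: CHF 96292.78

DAP: the seller bears all costs to the named destination except import duty and clearance.
Seller's account: goods 92266.40 + export clearance 223.43 + origin terminal 104.88 + freight 2600.22 + insurance 333.14 + destination terminal 512.24 + delivery 252.47 = 96292.78
Buyer's account: brokerage 322.56 + duty 4277.47 = 4600.03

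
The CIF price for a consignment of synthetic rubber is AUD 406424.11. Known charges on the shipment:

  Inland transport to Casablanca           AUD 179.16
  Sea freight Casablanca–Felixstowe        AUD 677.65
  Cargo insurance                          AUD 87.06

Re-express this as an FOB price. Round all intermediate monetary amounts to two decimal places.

FOB price: AUD 405659.40

Not relevant to the conversion: inland to port — on the seller under both CIF and FOB; already in the CIF price and stays in the FOB price.
From CIF to FOB, the seller no longer bears: freight, insurance.
FOB price = 406424.11 − 677.65 − 87.06 = 405659.40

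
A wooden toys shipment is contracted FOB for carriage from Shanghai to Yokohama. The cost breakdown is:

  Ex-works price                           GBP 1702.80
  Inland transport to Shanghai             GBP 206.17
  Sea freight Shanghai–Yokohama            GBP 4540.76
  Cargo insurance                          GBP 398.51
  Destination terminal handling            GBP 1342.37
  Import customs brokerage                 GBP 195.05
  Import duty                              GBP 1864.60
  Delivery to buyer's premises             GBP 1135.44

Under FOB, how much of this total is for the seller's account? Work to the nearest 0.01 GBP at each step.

FOB: the seller bears costs until goods are on board at the origin port; the buyer bears freight, insurance and all costs thereafter.
Seller's account: goods 1702.80 + inland to port 206.17 = 1908.97
Buyer's account: freight 4540.76 + insurance 398.51 + destination terminal 1342.37 + brokerage 195.05 + duty 1864.60 + delivery 1135.44 = 9476.73

Seller's account: GBP 1908.97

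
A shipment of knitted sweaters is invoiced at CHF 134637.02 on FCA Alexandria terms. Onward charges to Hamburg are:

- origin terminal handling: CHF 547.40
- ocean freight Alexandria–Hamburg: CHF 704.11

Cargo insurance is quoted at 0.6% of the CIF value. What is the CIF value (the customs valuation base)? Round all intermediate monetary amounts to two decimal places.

Let C be the CIF value. C = FCA price + pre-shipment costs + freight + 0.6% × C
C − 0.6% × C = 134637.02 + 547.40 + 704.11
0.994 × C = 135888.53
C = 135888.53 / 0.994 = 136708.78
Insurance premium = 0.6% × 136708.78 = 820.25

CIF value: CHF 136708.78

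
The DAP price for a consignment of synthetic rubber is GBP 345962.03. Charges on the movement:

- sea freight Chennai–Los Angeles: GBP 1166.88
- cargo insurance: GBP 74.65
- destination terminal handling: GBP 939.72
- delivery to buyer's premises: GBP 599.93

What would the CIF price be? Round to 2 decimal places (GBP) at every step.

Not relevant to the conversion: freight, insurance — on the seller under both DAP and CIF; already in the DAP price and stays in the CIF price.
From DAP to CIF, the seller no longer bears: destination terminal, delivery.
CIF price = 345962.03 − 939.72 − 599.93 = 344422.38

CIF price: GBP 344422.38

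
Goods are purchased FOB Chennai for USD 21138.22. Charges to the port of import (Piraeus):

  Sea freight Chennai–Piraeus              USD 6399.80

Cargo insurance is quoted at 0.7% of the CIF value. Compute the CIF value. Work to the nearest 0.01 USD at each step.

CIF value: USD 27732.15

Let C be the CIF value. C = FOB price + freight + 0.7% × C
C − 0.7% × C = 21138.22 + 6399.80
0.993 × C = 27538.02
C = 27538.02 / 0.993 = 27732.15
Insurance premium = 0.7% × 27732.15 = 194.13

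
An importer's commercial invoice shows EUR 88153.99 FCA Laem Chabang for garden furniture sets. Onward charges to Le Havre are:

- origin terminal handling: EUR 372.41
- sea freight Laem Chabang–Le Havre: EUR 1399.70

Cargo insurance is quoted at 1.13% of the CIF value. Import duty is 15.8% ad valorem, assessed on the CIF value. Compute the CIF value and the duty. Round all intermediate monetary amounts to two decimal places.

Let C be the CIF value. C = FCA price + pre-shipment costs + freight + 1.13% × C
C − 1.13% × C = 88153.99 + 372.41 + 1399.70
0.9887 × C = 89926.10
C = 89926.10 / 0.9887 = 90953.88
Insurance premium = 1.13% × 90953.88 = 1027.78
Import duty = 90953.88 × 15.8% = 14370.71

CIF value: EUR 90953.88; import duty: EUR 14370.71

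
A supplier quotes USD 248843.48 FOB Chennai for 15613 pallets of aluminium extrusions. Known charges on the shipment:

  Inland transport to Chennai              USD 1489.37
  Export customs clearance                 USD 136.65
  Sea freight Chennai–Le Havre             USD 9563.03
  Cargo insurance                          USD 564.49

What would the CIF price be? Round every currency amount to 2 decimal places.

Not relevant to the conversion: export clearance, inland to port — on the seller under both FOB and CIF; already in the FOB price and stays in the CIF price.
From FOB to CIF, the seller additionally bears: freight, insurance.
CIF price = 248843.48 + 9563.03 + 564.49 = 258971.00

CIF price: USD 258971.00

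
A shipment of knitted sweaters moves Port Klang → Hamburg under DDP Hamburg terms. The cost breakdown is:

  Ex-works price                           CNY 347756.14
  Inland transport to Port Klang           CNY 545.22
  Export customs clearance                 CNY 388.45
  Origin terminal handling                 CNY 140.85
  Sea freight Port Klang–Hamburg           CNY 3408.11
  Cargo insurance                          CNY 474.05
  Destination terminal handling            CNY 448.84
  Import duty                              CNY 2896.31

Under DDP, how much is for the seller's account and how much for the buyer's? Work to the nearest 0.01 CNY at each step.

DDP: the seller bears all costs including import duty.
Seller's account: goods 347756.14 + inland to port 545.22 + export clearance 388.45 + origin terminal 140.85 + freight 3408.11 + insurance 474.05 + destination terminal 448.84 + duty 2896.31 = 356057.97
Buyer's account: 0.00

Seller: CNY 356057.97; buyer: CNY 0.00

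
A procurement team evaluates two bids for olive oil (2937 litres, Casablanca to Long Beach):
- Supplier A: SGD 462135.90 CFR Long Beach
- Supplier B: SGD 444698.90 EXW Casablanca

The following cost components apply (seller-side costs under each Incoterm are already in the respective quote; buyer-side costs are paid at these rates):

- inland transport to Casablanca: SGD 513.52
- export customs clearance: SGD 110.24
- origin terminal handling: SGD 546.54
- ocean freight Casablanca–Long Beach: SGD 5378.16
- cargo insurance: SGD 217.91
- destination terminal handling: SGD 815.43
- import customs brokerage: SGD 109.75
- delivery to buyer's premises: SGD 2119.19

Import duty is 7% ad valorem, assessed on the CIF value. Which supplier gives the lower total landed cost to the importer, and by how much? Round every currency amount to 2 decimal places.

Supplier A (CFR):
CIF value = CFR price + insurance = 462135.90 + 217.91 = 462353.81
Import duty = 462353.81 × 7% = 32364.77
Buyer bears (A): 217.91 + 815.43 + 109.75 + 2119.19 = 3262.28
Landed cost (A) = invoice 462135.90 + 3262.28 + duty 32364.77 = 497762.95
Supplier B (EXW):
CIF value = EXW price + inland to port + export clearance + origin terminal + freight + insurance = 444698.90 + 513.52 + 110.24 + 546.54 + 5378.16 + 217.91 = 451465.27
Import duty = 451465.27 × 7% = 31602.57
Buyer bears (B): 513.52 + 110.24 + 546.54 + 5378.16 + 217.91 + 815.43 + 109.75 + 2119.19 = 9810.74
Landed cost (B) = invoice 444698.90 + 9810.74 + duty 31602.57 = 486112.21
Difference = |497762.95 − 486112.21| = 11650.74

Supplier B is cheaper by SGD 11650.74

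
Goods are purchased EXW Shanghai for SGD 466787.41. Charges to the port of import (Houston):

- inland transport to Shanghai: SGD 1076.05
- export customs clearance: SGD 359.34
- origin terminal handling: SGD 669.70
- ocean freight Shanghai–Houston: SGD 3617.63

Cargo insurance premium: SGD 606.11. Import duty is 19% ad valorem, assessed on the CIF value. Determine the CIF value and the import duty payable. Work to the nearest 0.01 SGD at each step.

CIF value: SGD 473116.24; import duty: SGD 89892.09

CIF = EXW price + pre-shipment costs + freight + insurance
CIF = 466787.41 + 1076.05 + 359.34 + 669.70 + 3617.63 + 606.11 = 473116.24
Import duty = 473116.24 × 19% = 89892.09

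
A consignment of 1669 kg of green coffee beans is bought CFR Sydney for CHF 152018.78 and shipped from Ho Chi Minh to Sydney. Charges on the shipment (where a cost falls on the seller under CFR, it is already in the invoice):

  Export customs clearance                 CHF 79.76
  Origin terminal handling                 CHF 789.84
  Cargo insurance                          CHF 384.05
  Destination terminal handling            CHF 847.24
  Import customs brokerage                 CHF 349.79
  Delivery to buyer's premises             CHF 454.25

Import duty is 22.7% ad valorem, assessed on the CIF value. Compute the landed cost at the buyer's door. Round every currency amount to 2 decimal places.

Total landed cost: CHF 188649.55

CFR: the seller pays costs through ocean freight to the destination port, but not insurance.
Already in the invoice (seller's account under CFR): export clearance, origin terminal — exclude.
CIF value = CFR price + insurance = 152018.78 + 384.05 = 152402.83
Import duty = 152402.83 × 22.7% = 34595.44
Buyer bears: insurance 384.05 + destination terminal 847.24 + brokerage 349.79 + delivery 454.25 + duty 34595.44 = 36630.77
Landed cost = invoice 152018.78 + 36630.77 = 188649.55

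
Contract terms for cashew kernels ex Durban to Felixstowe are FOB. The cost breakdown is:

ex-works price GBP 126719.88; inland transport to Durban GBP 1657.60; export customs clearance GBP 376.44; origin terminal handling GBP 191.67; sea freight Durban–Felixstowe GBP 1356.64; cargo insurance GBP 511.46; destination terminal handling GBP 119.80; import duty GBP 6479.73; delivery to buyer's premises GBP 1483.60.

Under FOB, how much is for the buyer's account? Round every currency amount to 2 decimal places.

FOB: the seller bears costs until goods are on board at the origin port; the buyer bears freight, insurance and all costs thereafter.
Seller's account: goods 126719.88 + inland to port 1657.60 + export clearance 376.44 + origin terminal 191.67 = 128945.59
Buyer's account: freight 1356.64 + insurance 511.46 + destination terminal 119.80 + duty 6479.73 + delivery 1483.60 = 9951.23

Buyer's account: GBP 9951.23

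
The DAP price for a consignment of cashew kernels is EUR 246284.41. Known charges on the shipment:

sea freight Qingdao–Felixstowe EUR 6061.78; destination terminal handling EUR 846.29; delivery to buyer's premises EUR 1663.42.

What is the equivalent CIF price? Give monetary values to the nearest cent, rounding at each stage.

Not relevant to the conversion: freight — on the seller under both DAP and CIF; already in the DAP price and stays in the CIF price.
From DAP to CIF, the seller no longer bears: destination terminal, delivery.
CIF price = 246284.41 − 846.29 − 1663.42 = 243774.70

CIF price: EUR 243774.70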